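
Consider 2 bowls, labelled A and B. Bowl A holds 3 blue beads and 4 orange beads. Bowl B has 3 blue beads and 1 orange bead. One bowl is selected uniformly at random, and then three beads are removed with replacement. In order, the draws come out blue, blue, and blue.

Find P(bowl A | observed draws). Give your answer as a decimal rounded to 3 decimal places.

0.157

For each hypothesis, P(data | H) works out to: P(data | bowl A) = (3/7)(3/7)(3/7) = 0.078717; P(data | bowl B) = (3/4)(3/4)(3/4) = 0.42188.
Multiplying each by its prior: 1/2 · 0.078717 = 0.039359, 1/2 · 0.42188 = 0.21094; these sum to 0.2503.
So P(bowl A | data) = (0.039359) / (0.2503) = 0.15725.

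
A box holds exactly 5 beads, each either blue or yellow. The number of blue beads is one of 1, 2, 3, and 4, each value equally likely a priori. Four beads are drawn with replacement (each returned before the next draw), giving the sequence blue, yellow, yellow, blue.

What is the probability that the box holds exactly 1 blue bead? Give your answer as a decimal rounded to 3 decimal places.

The likelihood of the observed sequence under each hypothesis: P(data | r = 1) = (1/5)(4/5)(4/5)(1/5) = 16/625; P(data | r = 2) = (2/5)(3/5)(3/5)(2/5) = 36/625; P(data | r = 3) = (3/5)(2/5)(2/5)(3/5) = 36/625; P(data | r = 4) = (4/5)(1/5)(1/5)(4/5) = 16/625.
Multiplying each by its prior: 1/4 · 16/625 = 4/625, 1/4 · 36/625 = 9/625, 1/4 · 36/625 = 9/625, 1/4 · 16/625 = 4/625; these sum to 26/625.
By Bayes' rule, P(r = 1 | data) = (4/625) / (26/625) = 2/13.

0.154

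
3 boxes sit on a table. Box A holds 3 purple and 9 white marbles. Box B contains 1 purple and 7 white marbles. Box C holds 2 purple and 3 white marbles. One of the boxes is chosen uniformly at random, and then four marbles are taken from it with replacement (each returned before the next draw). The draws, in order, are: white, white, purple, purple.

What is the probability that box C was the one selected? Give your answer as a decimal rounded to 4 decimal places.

0.5500

The likelihood of the observed sequence under each hypothesis: P(data | box A) = (9/12)(9/12)(3/12)(3/12) = 0.035156; P(data | box B) = (7/8)(7/8)(1/8)(1/8) = 0.011963; P(data | box C) = (3/5)(3/5)(2/5)(2/5) = 0.0576.
Weighting by the prior gives 1/3 · 0.035156 = 0.011719, 1/3 · 0.011963 = 0.0039876, 1/3 · 0.0576 = 0.0192; summing to 0.034906.
Hence P(box C | data) = (0.0192) / (0.034906) = 0.55004.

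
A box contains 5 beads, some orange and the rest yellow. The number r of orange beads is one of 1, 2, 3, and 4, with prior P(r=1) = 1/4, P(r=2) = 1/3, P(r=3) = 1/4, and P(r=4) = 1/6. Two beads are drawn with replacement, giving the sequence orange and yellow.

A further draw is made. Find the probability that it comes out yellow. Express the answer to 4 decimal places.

0.5290

The likelihood of the observed sequence under each hypothesis: P(data | r = 1) = (1/5)(4/5) = 4/25; P(data | r = 2) = (2/5)(3/5) = 6/25; P(data | r = 3) = (3/5)(2/5) = 6/25; P(data | r = 4) = (4/5)(1/5) = 4/25.
The prior-weighted likelihoods are 1/4 · 4/25 = 1/25, 1/3 · 6/25 = 2/25, 1/4 · 6/25 = 3/50, 1/6 · 4/25 = 2/75; these sum to 31/150.
The posterior is then P(r = 1 | data) = 6/31, P(r = 2 | data) = 12/31, P(r = 3 | data) = 9/31, P(r = 4 | data) = 4/31.
The predictive probability is P(yellow next | data) = (4/5)(6/31) + (3/5)(12/31) + (2/5)(9/31) + (1/5)(4/31) = 82/155.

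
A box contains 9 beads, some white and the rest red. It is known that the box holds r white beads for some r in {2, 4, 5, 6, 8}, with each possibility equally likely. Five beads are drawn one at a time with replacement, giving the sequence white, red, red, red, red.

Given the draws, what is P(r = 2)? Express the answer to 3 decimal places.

0.529

Compute the likelihood of the observed sequence for each case: P(data | r = 2) = (2/9)(7/9)(7/9)(7/9)(7/9) = 0.081322; P(data | r = 4) = (4/9)(5/9)(5/9)(5/9)(5/9) = 0.042338; P(data | r = 5) = (5/9)(4/9)(4/9)(4/9)(4/9) = 0.021677; P(data | r = 6) = (6/9)(3/9)(3/9)(3/9)(3/9) = 0.0082305; P(data | r = 8) = (8/9)(1/9)(1/9)(1/9)(1/9) = 0.00013548.
Multiplying each by its prior: 1/5 · 0.081322 = 0.016264, 1/5 · 0.042338 = 0.0084675, 1/5 · 0.021677 = 0.0043354, 1/5 · 0.0082305 = 0.0016461, 1/5 · 0.00013548 = 2.7096e-05; these sum to 0.030741.
So P(r = 2 | data) = (0.016264) / (0.030741) = 0.52909.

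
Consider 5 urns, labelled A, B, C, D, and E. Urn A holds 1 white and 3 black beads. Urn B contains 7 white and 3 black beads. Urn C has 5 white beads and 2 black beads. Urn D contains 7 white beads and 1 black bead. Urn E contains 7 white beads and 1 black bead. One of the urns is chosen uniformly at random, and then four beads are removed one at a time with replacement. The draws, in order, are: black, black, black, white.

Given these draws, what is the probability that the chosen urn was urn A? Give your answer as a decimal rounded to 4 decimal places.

The likelihood of the observed sequence under each hypothesis: P(data | urn A) = (3/4)(3/4)(3/4)(1/4) = 0.10547; P(data | urn B) = (3/10)(3/10)(3/10)(7/10) = 0.0189; P(data | urn C) = (2/7)(2/7)(2/7)(5/7) = 0.01666; P(data | urn D) = (1/8)(1/8)(1/8)(7/8) = 0.001709; P(data | urn E) = (1/8)(1/8)(1/8)(7/8) = 0.001709.
Multiplying each by its prior: 1/5 · 0.10547 = 0.021094, 1/5 · 0.0189 = 0.00378, 1/5 · 0.01666 = 0.0033319, 1/5 · 0.001709 = 0.0003418, 1/5 · 0.001709 = 0.0003418; summing to 0.028889.
So P(urn A | data) = (0.021094) / (0.028889) = 0.73016.

0.7302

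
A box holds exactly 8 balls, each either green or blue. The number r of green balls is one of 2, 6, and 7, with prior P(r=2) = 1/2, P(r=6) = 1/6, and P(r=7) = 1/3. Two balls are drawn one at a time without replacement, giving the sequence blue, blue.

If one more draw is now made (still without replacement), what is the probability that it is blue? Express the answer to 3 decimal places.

0.652

Compute the likelihood of the observed sequence for each case: P(data | r = 2) = (6/8)(5/7) = 15/28; P(data | r = 6) = (2/8)(1/7) = 1/28; P(data | r = 7) = (1/8)(0/7) = 0.
Weighting by the prior gives 1/2 · 15/28 = 15/56, 1/6 · 1/28 = 1/168, 1/3 · 0 = 0; these sum to 23/84.
The posterior is then P(r = 2 | data) = 45/46, P(r = 6 | data) = 1/46, P(r = 7 | data) = 0.
The predictive probability is P(blue next | data) = (2/3)(45/46) + (0)(1/46) = 15/23.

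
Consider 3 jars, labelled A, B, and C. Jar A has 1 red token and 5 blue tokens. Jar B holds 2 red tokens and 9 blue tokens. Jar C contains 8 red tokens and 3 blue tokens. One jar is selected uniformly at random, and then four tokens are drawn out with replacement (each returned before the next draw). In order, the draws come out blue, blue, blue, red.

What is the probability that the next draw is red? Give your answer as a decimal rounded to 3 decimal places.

0.213

For each hypothesis, P(data | H) works out to: P(data | jar A) = (5/6)(5/6)(5/6)(1/6) = 0.096451; P(data | jar B) = (9/11)(9/11)(9/11)(2/11) = 0.099583; P(data | jar C) = (3/11)(3/11)(3/11)(8/11) = 0.014753.
The prior-weighted likelihoods are 1/3 · 0.096451 = 0.03215, 1/3 · 0.099583 = 0.033194, 1/3 · 0.014753 = 0.0049177; these sum to 0.070262.
The posterior is then P(jar A | data) = 0.45757, P(jar B | data) = 0.47244, P(jar C | data) = 0.06999.
So P(red next | data) = Σ P(red next | H) P(H | data) = (1/6)(0.45757) + (2/11)(0.47244) + (8/11)(0.06999) = 0.21306.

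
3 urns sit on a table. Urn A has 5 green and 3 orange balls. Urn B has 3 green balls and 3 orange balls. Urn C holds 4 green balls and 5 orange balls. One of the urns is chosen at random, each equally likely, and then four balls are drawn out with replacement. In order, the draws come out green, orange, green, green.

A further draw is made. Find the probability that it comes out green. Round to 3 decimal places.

Compute the likelihood of the observed sequence for each case: P(data | urn A) = (5/8)(3/8)(5/8)(5/8) = 0.091553; P(data | urn B) = (3/6)(3/6)(3/6)(3/6) = 0.0625; P(data | urn C) = (4/9)(5/9)(4/9)(4/9) = 0.048773.
Weighting by the prior gives 1/3 · 0.091553 = 0.030518, 1/3 · 0.0625 = 0.020833, 1/3 · 0.048773 = 0.016258; summing to 0.067609.
The posterior is then P(urn A | data) = 0.45139, P(urn B | data) = 0.30815, P(urn C | data) = 0.24047.
So P(green next | data) = Σ P(green next | H) P(H | data) = (5/8)(0.45139) + (1/2)(0.30815) + (4/9)(0.24047) = 0.54306.

0.543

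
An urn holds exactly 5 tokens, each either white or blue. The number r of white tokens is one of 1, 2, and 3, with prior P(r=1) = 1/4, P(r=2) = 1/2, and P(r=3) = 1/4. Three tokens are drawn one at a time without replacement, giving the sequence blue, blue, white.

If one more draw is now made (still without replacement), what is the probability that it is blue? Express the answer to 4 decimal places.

0.5714

Compute the likelihood of the observed sequence for each case: P(data | r = 1) = (4/5)(3/4)(1/3) = 1/5; P(data | r = 2) = (3/5)(2/4)(2/3) = 1/5; P(data | r = 3) = (2/5)(1/4)(3/3) = 1/10.
The prior-weighted likelihoods are 1/4 · 1/5 = 1/20, 1/2 · 1/5 = 1/10, 1/4 · 1/10 = 1/40; summing to 7/40.
The posterior is then P(r = 1 | data) = 2/7, P(r = 2 | data) = 4/7, P(r = 3 | data) = 1/7.
The predictive probability is P(blue next | data) = (1)(2/7) + (1/2)(4/7) + (0)(1/7) = 4/7.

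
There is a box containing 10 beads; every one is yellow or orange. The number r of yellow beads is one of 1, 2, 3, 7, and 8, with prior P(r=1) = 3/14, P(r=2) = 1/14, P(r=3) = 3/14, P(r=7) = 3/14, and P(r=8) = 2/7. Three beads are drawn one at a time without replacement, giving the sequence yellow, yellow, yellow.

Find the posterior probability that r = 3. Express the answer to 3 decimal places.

0.009

Compute the likelihood of the observed sequence for each case: P(data | r = 1) = (1/10)(0/9) = 0; P(data | r = 2) = (2/10)(1/9)(0/8) = 0; P(data | r = 3) = (3/10)(2/9)(1/8) = 1/120; P(data | r = 7) = (7/10)(6/9)(5/8) = 7/24; P(data | r = 8) = (8/10)(7/9)(6/8) = 7/15.
Multiplying each by its prior: 3/14 · 0 = 0, 1/14 · 0 = 0, 3/14 · 1/120 = 1/560, 3/14 · 7/24 = 1/16, 2/7 · 7/15 = 2/15; with total 83/420.
By Bayes' rule, P(r = 3 | data) = (1/560) / (83/420) = 3/332.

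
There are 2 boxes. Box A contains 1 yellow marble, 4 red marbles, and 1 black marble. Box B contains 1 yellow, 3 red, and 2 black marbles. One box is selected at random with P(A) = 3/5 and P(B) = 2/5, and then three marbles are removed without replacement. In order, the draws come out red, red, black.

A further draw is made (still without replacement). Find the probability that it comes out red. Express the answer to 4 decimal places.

Under each hypothesis, the probability of the observed sequence is: P(data | box A) = (4/6)(3/5)(1/4) = 1/10; P(data | box B) = (3/6)(2/5)(2/4) = 1/10.
Multiplying each by its prior: 3/5 · 1/10 = 3/50, 2/5 · 1/10 = 1/25; with total 1/10.
Dividing through by the total gives posterior P(box A | data) = 3/5, P(box B | data) = 2/5.
So P(red next | data) = Σ P(red next | H) P(H | data) = (2/3)(3/5) + (1/3)(2/5) = 8/15.

0.5333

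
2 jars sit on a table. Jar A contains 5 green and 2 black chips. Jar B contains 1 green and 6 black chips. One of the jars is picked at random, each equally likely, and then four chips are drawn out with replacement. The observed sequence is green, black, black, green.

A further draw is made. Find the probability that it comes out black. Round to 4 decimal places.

0.4370

The likelihood of the observed sequence under each hypothesis: P(data | jar A) = (5/7)(2/7)(2/7)(5/7) = 0.041649; P(data | jar B) = (1/7)(6/7)(6/7)(1/7) = 0.014994.
Multiplying each by its prior: 1/2 · 0.041649 = 0.020825, 1/2 · 0.014994 = 0.0074969; summing to 0.028322.
Dividing through by the total gives posterior P(jar A | data) = 0.73529, P(jar B | data) = 0.26471.
So P(black next | data) = Σ P(black next | H) P(H | data) = (2/7)(0.73529) + (6/7)(0.26471) = 0.43697.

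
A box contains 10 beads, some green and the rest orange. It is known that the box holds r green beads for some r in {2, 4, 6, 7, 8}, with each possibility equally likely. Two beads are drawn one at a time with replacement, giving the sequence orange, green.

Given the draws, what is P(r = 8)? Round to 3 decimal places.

0.158

For each hypothesis, P(data | H) works out to: P(data | r = 2) = (8/10)(2/10) = 4/25; P(data | r = 4) = (6/10)(4/10) = 6/25; P(data | r = 6) = (4/10)(6/10) = 6/25; P(data | r = 7) = (3/10)(7/10) = 21/100; P(data | r = 8) = (2/10)(8/10) = 4/25.
Weighting by the prior gives 1/5 · 4/25 = 4/125, 1/5 · 6/25 = 6/125, 1/5 · 6/25 = 6/125, 1/5 · 21/100 = 21/500, 1/5 · 4/25 = 4/125; with total 101/500.
Therefore the posterior P(r = 8 | data) = (4/125) / (101/500) = 16/101.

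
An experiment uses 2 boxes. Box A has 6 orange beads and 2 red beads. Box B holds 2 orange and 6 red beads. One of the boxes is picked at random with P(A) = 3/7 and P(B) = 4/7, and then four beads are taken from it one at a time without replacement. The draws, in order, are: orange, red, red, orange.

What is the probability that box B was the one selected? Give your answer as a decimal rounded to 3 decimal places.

0.571

For each hypothesis, P(data | H) works out to: P(data | box A) = (6/8)(2/7)(1/6)(5/5) = 1/28; P(data | box B) = (2/8)(6/7)(5/6)(1/5) = 1/28.
The prior-weighted likelihoods are 3/7 · 1/28 = 3/196, 4/7 · 1/28 = 1/49; these sum to 1/28.
So P(box B | data) = (1/49) / (1/28) = 4/7.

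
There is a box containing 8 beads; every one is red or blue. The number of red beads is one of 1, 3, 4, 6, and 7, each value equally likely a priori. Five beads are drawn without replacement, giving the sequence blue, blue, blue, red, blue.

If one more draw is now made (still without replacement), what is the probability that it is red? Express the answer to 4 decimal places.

The likelihood of the observed sequence under each hypothesis: P(data | r = 1) = (7/8)(6/7)(5/6)(1/5)(4/4) = 1/8; P(data | r = 3) = (5/8)(4/7)(3/6)(3/5)(2/4) = 3/56; P(data | r = 4) = (4/8)(3/7)(2/6)(4/5)(1/4) = 1/70; P(data | r = 6) = (2/8)(1/7)(0/6) = 0; P(data | r = 7) = (1/8)(0/7) = 0.
Multiplying each by its prior: 1/5 · 1/8 = 1/40, 1/5 · 3/56 = 3/280, 1/5 · 1/70 = 1/350, 1/5 · 0 = 0, 1/5 · 0 = 0; with total 27/700.
Normalising, the posterior is P(r = 1 | data) = 35/54, P(r = 3 | data) = 5/18, P(r = 4 | data) = 2/27, P(r = 6 | data) = 0, P(r = 7 | data) = 0.
So P(red next | data) = Σ P(red next | H) P(H | data) = (0)(35/54) + (2/3)(5/18) + (1)(2/27) = 7/27.

0.2593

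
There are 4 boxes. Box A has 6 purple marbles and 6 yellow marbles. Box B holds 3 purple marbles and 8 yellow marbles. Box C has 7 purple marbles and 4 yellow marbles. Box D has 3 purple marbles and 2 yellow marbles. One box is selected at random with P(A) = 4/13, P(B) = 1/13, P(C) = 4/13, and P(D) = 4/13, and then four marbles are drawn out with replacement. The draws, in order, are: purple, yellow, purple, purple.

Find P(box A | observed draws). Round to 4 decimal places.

0.2538

The likelihood of the observed sequence under each hypothesis: P(data | box A) = (6/12)(6/12)(6/12)(6/12) = 0.0625; P(data | box B) = (3/11)(8/11)(3/11)(3/11) = 0.014753; P(data | box C) = (7/11)(4/11)(7/11)(7/11) = 0.093709; P(data | box D) = (3/5)(2/5)(3/5)(3/5) = 0.0864.
Weighting by the prior gives 4/13 · 0.0625 = 0.019231, 1/13 · 0.014753 = 0.0011349, 4/13 · 0.093709 = 0.028834, 4/13 · 0.0864 = 0.026585; summing to 0.075784.
So P(box A | data) = (0.019231) / (0.075784) = 0.25376.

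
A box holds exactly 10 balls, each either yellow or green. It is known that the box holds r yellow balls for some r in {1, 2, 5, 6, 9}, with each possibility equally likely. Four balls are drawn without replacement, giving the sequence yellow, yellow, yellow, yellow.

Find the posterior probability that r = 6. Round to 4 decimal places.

Compute the likelihood of the observed sequence for each case: P(data | r = 1) = (1/10)(0/9) = 0; P(data | r = 2) = (2/10)(1/9)(0/8) = 0; P(data | r = 5) = (5/10)(4/9)(3/8)(2/7) = 1/42; P(data | r = 6) = (6/10)(5/9)(4/8)(3/7) = 1/14; P(data | r = 9) = (9/10)(8/9)(7/8)(6/7) = 3/5.
Multiplying each by its prior: 1/5 · 0 = 0, 1/5 · 0 = 0, 1/5 · 1/42 = 1/210, 1/5 · 1/14 = 1/70, 1/5 · 3/5 = 3/25; with total 73/525.
Hence P(r = 6 | data) = (1/70) / (73/525) = 15/146.

0.1027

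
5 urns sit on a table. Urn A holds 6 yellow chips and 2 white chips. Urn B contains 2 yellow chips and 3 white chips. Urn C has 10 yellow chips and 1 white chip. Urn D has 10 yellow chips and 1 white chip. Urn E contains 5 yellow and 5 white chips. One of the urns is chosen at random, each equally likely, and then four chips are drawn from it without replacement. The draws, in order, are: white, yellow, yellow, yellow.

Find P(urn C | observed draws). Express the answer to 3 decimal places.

0.237

For each hypothesis, P(data | H) works out to: P(data | urn A) = (2/8)(6/7)(5/6)(4/5) = 1/7; P(data | urn B) = (3/5)(2/4)(1/3)(0/2) = 0; P(data | urn C) = (1/11)(10/10)(9/9)(8/8) = 1/11; P(data | urn D) = (1/11)(10/10)(9/9)(8/8) = 1/11; P(data | urn E) = (5/10)(5/9)(4/8)(3/7) = 5/84.
The prior-weighted likelihoods are 1/5 · 1/7 = 1/35, 1/5 · 0 = 0, 1/5 · 1/11 = 1/55, 1/5 · 1/11 = 1/55, 1/5 · 5/84 = 1/84; these sum to 71/924.
So P(urn C | data) = (1/55) / (71/924) = 84/355.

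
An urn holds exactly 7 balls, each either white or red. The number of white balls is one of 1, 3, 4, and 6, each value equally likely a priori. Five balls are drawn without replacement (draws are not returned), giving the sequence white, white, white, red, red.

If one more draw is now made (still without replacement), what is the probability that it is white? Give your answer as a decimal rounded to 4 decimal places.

0.3333

Compute the likelihood of the observed sequence for each case: P(data | r = 1) = (1/7)(0/6) = 0; P(data | r = 3) = (3/7)(2/6)(1/5)(4/4)(3/3) = 1/35; P(data | r = 4) = (4/7)(3/6)(2/5)(3/4)(2/3) = 2/35; P(data | r = 6) = (6/7)(5/6)(4/5)(1/4)(0/3) = 0.
Multiplying each by its prior: 1/4 · 0 = 0, 1/4 · 1/35 = 1/140, 1/4 · 2/35 = 1/70, 1/4 · 0 = 0; summing to 3/140.
The posterior is then P(r = 1 | data) = 0, P(r = 3 | data) = 1/3, P(r = 4 | data) = 2/3, P(r = 6 | data) = 0.
So P(white next | data) = Σ P(white next | H) P(H | data) = (0)(1/3) + (1/2)(2/3) = 1/3.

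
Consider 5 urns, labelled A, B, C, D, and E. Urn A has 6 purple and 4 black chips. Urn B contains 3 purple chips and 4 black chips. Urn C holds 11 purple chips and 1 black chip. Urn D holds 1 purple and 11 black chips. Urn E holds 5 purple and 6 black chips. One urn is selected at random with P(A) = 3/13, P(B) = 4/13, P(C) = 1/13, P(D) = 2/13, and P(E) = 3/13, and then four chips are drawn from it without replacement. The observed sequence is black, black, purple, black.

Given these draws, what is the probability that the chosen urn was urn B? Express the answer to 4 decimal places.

0.4168

Compute the likelihood of the observed sequence for each case: P(data | urn A) = (4/10)(3/9)(6/8)(2/7) = 0.028571; P(data | urn B) = (4/7)(3/6)(3/5)(2/4) = 0.085714; P(data | urn C) = (1/12)(0/11) = 0; P(data | urn D) = (11/12)(10/11)(1/10)(9/9) = 0.083333; P(data | urn E) = (6/11)(5/10)(5/9)(4/8) = 0.075758.
Multiplying each by its prior: 3/13 · 0.028571 = 0.0065934, 4/13 · 0.085714 = 0.026374, 1/13 · 0 = 0, 2/13 · 0.083333 = 0.012821, 3/13 · 0.075758 = 0.017483; with total 0.06327.
Therefore the posterior P(urn B | data) = (0.026374) / (0.06327) = 0.41684.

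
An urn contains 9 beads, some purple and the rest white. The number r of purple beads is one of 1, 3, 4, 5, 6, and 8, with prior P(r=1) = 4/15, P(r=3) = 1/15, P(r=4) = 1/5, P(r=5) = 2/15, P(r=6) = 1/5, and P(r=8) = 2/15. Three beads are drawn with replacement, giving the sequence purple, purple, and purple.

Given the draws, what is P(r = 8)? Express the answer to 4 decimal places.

0.4774

For each hypothesis, P(data | H) works out to: P(data | r = 1) = (1/9)(1/9)(1/9) = 0.0013717; P(data | r = 3) = (3/9)(3/9)(3/9) = 0.037037; P(data | r = 4) = (4/9)(4/9)(4/9) = 0.087791; P(data | r = 5) = (5/9)(5/9)(5/9) = 0.17147; P(data | r = 6) = (6/9)(6/9)(6/9) = 0.2963; P(data | r = 8) = (8/9)(8/9)(8/9) = 0.70233.
Weighting by the prior gives 4/15 · 0.0013717 = 0.0003658, 1/15 · 0.037037 = 0.0024691, 1/5 · 0.087791 = 0.017558, 2/15 · 0.17147 = 0.022862, 1/5 · 0.2963 = 0.059259, 2/15 · 0.70233 = 0.093644; with total 0.19616.
Hence P(r = 8 | data) = (0.093644) / (0.19616) = 0.47739.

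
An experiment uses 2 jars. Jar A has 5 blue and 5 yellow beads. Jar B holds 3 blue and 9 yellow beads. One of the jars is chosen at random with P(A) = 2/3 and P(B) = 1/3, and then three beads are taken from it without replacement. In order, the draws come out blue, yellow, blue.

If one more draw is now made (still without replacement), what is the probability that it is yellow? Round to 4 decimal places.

The likelihood of the observed sequence under each hypothesis: P(data | jar A) = (5/10)(5/9)(4/8) = 0.13889; P(data | jar B) = (3/12)(9/11)(2/10) = 0.040909.
Weighting by the prior gives 2/3 · 0.13889 = 0.092593, 1/3 · 0.040909 = 0.013636; summing to 0.10623.
The posterior is then P(jar A | data) = 0.87163, P(jar B | data) = 0.12837.
The predictive probability is P(yellow next | data) = (4/7)(0.87163) + (8/9)(0.12837) = 0.61218.

0.6122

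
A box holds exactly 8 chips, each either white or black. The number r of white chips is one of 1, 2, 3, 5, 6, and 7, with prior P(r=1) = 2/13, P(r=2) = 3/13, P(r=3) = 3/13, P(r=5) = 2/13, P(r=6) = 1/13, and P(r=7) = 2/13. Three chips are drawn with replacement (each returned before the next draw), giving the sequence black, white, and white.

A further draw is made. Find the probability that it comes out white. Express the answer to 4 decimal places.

0.5617

Compute the likelihood of the observed sequence for each case: P(data | r = 1) = (7/8)(1/8)(1/8) = 0.013672; P(data | r = 2) = (6/8)(2/8)(2/8) = 0.046875; P(data | r = 3) = (5/8)(3/8)(3/8) = 0.087891; P(data | r = 5) = (3/8)(5/8)(5/8) = 0.14648; P(data | r = 6) = (2/8)(6/8)(6/8) = 0.14062; P(data | r = 7) = (1/8)(7/8)(7/8) = 0.095703.
Multiplying each by its prior: 2/13 · 0.013672 = 0.0021034, 3/13 · 0.046875 = 0.010817, 3/13 · 0.087891 = 0.020282, 2/13 · 0.14648 = 0.022536, 1/13 · 0.14062 = 0.010817, 2/13 · 0.095703 = 0.014724; with total 0.08128.
The posterior is then P(r = 1 | data) = 0.025878, P(r = 2 | data) = 0.13309, P(r = 3 | data) = 0.24954, P(r = 5 | data) = 0.27726, P(r = 6 | data) = 0.13309, P(r = 7 | data) = 0.18115.
Averaging over the posterior, P(white next | data) = (1/8)(0.025878) + (1/4)(0.13309) + (3/8)(0.24954) + (5/8)(0.27726) + (3/4)(0.13309) + (7/8)(0.18115) = 0.56169.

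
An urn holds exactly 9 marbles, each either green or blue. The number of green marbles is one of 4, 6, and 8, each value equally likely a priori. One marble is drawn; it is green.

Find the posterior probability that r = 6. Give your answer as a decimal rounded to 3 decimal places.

Compute the likelihood of this draw for each case: P(data | r = 4) = (4/9) = 4/9; P(data | r = 6) = (6/9) = 2/3; P(data | r = 8) = (8/9) = 8/9.
The prior-weighted likelihoods are 1/3 · 4/9 = 4/27, 1/3 · 2/3 = 2/9, 1/3 · 8/9 = 8/27; these sum to 2/3.
So P(r = 6 | data) = (2/9) / (2/3) = 1/3.

0.333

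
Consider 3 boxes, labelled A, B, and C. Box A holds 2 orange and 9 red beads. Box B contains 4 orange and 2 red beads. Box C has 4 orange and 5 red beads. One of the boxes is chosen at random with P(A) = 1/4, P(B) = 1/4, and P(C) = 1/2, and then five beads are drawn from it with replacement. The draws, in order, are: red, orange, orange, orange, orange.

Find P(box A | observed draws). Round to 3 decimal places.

Compute the likelihood of the observed sequence for each case: P(data | box A) = (9/11)(2/11)(2/11)(2/11)(2/11) = 0.00089413; P(data | box B) = (2/6)(4/6)(4/6)(4/6)(4/6) = 0.065844; P(data | box C) = (5/9)(4/9)(4/9)(4/9)(4/9) = 0.021677.
The prior-weighted likelihoods are 1/4 · 0.00089413 = 0.00022353, 1/4 · 0.065844 = 0.016461, 1/2 · 0.021677 = 0.010838; these sum to 0.027523.
Hence P(box A | data) = (0.00022353) / (0.027523) = 0.0081217.

0.008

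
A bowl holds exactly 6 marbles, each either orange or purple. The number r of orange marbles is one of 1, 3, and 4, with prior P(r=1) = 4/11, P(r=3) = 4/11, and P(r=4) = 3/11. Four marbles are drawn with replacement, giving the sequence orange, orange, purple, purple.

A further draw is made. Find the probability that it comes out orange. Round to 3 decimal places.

0.498

Under each hypothesis, the probability of the observed sequence is: P(data | r = 1) = (1/6)(1/6)(5/6)(5/6) = 0.01929; P(data | r = 3) = (3/6)(3/6)(3/6)(3/6) = 0.0625; P(data | r = 4) = (4/6)(4/6)(2/6)(2/6) = 0.049383.
Weighting by the prior gives 4/11 · 0.01929 = 0.0070146, 4/11 · 0.0625 = 0.022727, 3/11 · 0.049383 = 0.013468; summing to 0.04321.
The posterior is then P(r = 1 | data) = 0.16234, P(r = 3 | data) = 0.52597, P(r = 4 | data) = 0.31169.
Averaging over the posterior, P(orange next | data) = (1/6)(0.16234) + (1/2)(0.52597) + (2/3)(0.31169) = 0.49784.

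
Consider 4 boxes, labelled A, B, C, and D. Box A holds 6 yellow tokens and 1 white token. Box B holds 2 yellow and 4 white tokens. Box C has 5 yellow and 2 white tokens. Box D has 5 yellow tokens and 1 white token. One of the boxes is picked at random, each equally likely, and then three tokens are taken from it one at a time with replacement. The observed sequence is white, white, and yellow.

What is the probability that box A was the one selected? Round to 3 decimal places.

0.071

The likelihood of the observed sequence under each hypothesis: P(data | box A) = (1/7)(1/7)(6/7) = 0.017493; P(data | box B) = (4/6)(4/6)(2/6) = 0.14815; P(data | box C) = (2/7)(2/7)(5/7) = 0.058309; P(data | box D) = (1/6)(1/6)(5/6) = 0.023148.
The prior-weighted likelihoods are 1/4 · 0.017493 = 0.0043732, 1/4 · 0.14815 = 0.037037, 1/4 · 0.058309 = 0.014577, 1/4 · 0.023148 = 0.005787; summing to 0.061775.
So P(box A | data) = (0.0043732) / (0.061775) = 0.070793.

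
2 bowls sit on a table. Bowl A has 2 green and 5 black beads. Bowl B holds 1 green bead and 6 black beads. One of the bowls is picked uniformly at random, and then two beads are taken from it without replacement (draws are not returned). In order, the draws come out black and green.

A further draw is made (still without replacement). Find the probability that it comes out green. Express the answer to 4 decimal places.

0.1250

For each hypothesis, P(data | H) works out to: P(data | bowl A) = (5/7)(2/6) = 5/21; P(data | bowl B) = (6/7)(1/6) = 1/7.
Weighting by the prior gives 1/2 · 5/21 = 5/42, 1/2 · 1/7 = 1/14; these sum to 4/21.
Normalising, the posterior is P(bowl A | data) = 5/8, P(bowl B | data) = 3/8.
Averaging over the posterior, P(green next | data) = (1/5)(5/8) + (0)(3/8) = 1/8.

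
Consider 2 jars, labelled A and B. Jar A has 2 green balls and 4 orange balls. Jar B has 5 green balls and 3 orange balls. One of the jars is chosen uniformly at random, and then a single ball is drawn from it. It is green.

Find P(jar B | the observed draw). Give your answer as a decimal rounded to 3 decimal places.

Compute the likelihood of this draw for each case: P(data | jar A) = (2/6) = 1/3; P(data | jar B) = (5/8) = 5/8.
Weighting by the prior gives 1/2 · 1/3 = 1/6, 1/2 · 5/8 = 5/16; with total 23/48.
So P(jar B | data) = (5/16) / (23/48) = 15/23.

0.652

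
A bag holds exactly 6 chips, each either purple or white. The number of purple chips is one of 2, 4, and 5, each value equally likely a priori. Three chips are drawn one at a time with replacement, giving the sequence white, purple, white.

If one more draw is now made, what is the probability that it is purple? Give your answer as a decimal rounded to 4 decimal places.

0.4811

Under each hypothesis, the probability of the observed sequence is: P(data | r = 2) = (4/6)(2/6)(4/6) = 4/27; P(data | r = 4) = (2/6)(4/6)(2/6) = 2/27; P(data | r = 5) = (1/6)(5/6)(1/6) = 5/216.
Multiplying each by its prior: 1/3 · 4/27 = 4/81, 1/3 · 2/27 = 2/81, 1/3 · 5/216 = 5/648; summing to 53/648.
The posterior is then P(r = 2 | data) = 32/53, P(r = 4 | data) = 16/53, P(r = 5 | data) = 5/53.
Averaging over the posterior, P(purple next | data) = (1/3)(32/53) + (2/3)(16/53) + (5/6)(5/53) = 51/106.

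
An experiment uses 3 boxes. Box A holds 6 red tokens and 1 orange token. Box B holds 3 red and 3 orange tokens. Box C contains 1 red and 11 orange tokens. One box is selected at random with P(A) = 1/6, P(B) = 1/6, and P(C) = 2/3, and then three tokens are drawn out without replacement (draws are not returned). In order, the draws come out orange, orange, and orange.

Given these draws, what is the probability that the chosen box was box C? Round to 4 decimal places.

Under each hypothesis, the probability of the observed sequence is: P(data | box A) = (1/7)(0/6) = 0; P(data | box B) = (3/6)(2/5)(1/4) = 1/20; P(data | box C) = (11/12)(10/11)(9/10) = 3/4.
Weighting by the prior gives 1/6 · 0 = 0, 1/6 · 1/20 = 1/120, 2/3 · 3/4 = 1/2; with total 61/120.
By Bayes' rule, P(box C | data) = (1/2) / (61/120) = 60/61.

0.9836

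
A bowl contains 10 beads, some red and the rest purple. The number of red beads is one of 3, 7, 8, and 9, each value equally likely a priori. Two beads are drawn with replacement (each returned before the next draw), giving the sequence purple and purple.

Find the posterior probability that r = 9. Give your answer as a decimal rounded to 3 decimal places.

0.016

Under each hypothesis, the probability of the observed sequence is: P(data | r = 3) = (7/10)(7/10) = 49/100; P(data | r = 7) = (3/10)(3/10) = 9/100; P(data | r = 8) = (2/10)(2/10) = 1/25; P(data | r = 9) = (1/10)(1/10) = 1/100.
Multiplying each by its prior: 1/4 · 49/100 = 49/400, 1/4 · 9/100 = 9/400, 1/4 · 1/25 = 1/100, 1/4 · 1/100 = 1/400; with total 63/400.
Therefore the posterior P(r = 9 | data) = (1/400) / (63/400) = 1/63.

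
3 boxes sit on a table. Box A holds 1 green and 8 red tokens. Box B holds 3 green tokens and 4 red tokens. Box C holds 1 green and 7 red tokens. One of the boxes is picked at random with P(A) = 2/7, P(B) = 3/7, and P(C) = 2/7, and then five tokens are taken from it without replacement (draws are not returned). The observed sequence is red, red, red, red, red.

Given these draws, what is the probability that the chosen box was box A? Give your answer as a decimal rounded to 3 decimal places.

The likelihood of the observed sequence under each hypothesis: P(data | box A) = (8/9)(7/8)(6/7)(5/6)(4/5) = 4/9; P(data | box B) = (4/7)(3/6)(2/5)(1/4)(0/3) = 0; P(data | box C) = (7/8)(6/7)(5/6)(4/5)(3/4) = 3/8.
Multiplying each by its prior: 2/7 · 4/9 = 8/63, 3/7 · 0 = 0, 2/7 · 3/8 = 3/28; these sum to 59/252.
Hence P(box A | data) = (8/63) / (59/252) = 32/59.

0.542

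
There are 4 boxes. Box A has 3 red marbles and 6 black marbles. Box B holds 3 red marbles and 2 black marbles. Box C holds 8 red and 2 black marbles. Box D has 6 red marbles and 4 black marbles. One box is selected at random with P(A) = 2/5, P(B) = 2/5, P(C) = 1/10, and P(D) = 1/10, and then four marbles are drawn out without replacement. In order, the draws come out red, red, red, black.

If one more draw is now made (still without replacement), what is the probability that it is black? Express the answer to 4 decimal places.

0.7653

For each hypothesis, P(data | H) works out to: P(data | box A) = (3/9)(2/8)(1/7)(6/6) = 0.011905; P(data | box B) = (3/5)(2/4)(1/3)(2/2) = 0.1; P(data | box C) = (8/10)(7/9)(6/8)(2/7) = 0.13333; P(data | box D) = (6/10)(5/9)(4/8)(4/7) = 0.095238.
The prior-weighted likelihoods are 2/5 · 0.011905 = 0.0047619, 2/5 · 0.1 = 0.04, 1/10 · 0.13333 = 0.013333, 1/10 · 0.095238 = 0.0095238; these sum to 0.067619.
Normalising, the posterior is P(box A | data) = 0.070423, P(box B | data) = 0.59155, P(box C | data) = 0.19718, P(box D | data) = 0.14085.
The predictive probability is P(black next | data) = (1)(0.070423) + (1)(0.59155) + (1/6)(0.19718) + (1/2)(0.14085) = 0.76526.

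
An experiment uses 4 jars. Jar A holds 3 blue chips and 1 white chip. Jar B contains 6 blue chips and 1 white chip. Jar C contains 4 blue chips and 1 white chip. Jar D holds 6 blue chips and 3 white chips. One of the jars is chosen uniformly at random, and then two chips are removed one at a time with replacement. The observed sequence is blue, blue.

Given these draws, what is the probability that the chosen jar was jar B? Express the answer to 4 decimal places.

0.3085

Compute the likelihood of the observed sequence for each case: P(data | jar A) = (3/4)(3/4) = 0.5625; P(data | jar B) = (6/7)(6/7) = 0.73469; P(data | jar C) = (4/5)(4/5) = 0.64; P(data | jar D) = (6/9)(6/9) = 0.44444.
Weighting by the prior gives 1/4 · 0.5625 = 0.14062, 1/4 · 0.73469 = 0.18367, 1/4 · 0.64 = 0.16, 1/4 · 0.44444 = 0.11111; summing to 0.59541.
By Bayes' rule, P(jar B | data) = (0.18367) / (0.59541) = 0.30848.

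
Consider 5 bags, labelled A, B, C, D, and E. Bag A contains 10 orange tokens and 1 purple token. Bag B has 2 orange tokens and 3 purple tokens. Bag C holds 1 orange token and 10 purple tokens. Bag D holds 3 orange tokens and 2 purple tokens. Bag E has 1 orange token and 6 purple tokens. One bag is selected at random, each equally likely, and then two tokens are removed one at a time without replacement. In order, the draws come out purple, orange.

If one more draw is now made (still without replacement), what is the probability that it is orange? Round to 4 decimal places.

0.4228

Under each hypothesis, the probability of the observed sequence is: P(data | bag A) = (1/11)(10/10) = 0.090909; P(data | bag B) = (3/5)(2/4) = 0.3; P(data | bag C) = (10/11)(1/10) = 0.090909; P(data | bag D) = (2/5)(3/4) = 0.3; P(data | bag E) = (6/7)(1/6) = 0.14286.
The prior-weighted likelihoods are 1/5 · 0.090909 = 0.018182, 1/5 · 0.3 = 0.06, 1/5 · 0.090909 = 0.018182, 1/5 · 0.3 = 0.06, 1/5 · 0.14286 = 0.028571; these sum to 0.18494.
Normalising, the posterior is P(bag A | data) = 0.098315, P(bag B | data) = 0.32444, P(bag C | data) = 0.098315, P(bag D | data) = 0.32444, P(bag E | data) = 0.15449.
So P(orange next | data) = Σ P(orange next | H) P(H | data) = (1)(0.098315) + (1/3)(0.32444) + (0)(0.098315) + (2/3)(0.32444) + (0)(0.15449) = 0.42275.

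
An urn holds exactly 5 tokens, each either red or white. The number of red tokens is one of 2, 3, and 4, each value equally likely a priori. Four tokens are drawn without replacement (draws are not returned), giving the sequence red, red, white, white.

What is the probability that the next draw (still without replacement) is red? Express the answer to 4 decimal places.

0.5000

For each hypothesis, P(data | H) works out to: P(data | r = 2) = (2/5)(1/4)(3/3)(2/2) = 1/10; P(data | r = 3) = (3/5)(2/4)(2/3)(1/2) = 1/10; P(data | r = 4) = (4/5)(3/4)(1/3)(0/2) = 0.
Multiplying each by its prior: 1/3 · 1/10 = 1/30, 1/3 · 1/10 = 1/30, 1/3 · 0 = 0; summing to 1/15.
Normalising, the posterior is P(r = 2 | data) = 1/2, P(r = 3 | data) = 1/2, P(r = 4 | data) = 0.
So P(red next | data) = Σ P(red next | H) P(H | data) = (0)(1/2) + (1)(1/2) = 1/2.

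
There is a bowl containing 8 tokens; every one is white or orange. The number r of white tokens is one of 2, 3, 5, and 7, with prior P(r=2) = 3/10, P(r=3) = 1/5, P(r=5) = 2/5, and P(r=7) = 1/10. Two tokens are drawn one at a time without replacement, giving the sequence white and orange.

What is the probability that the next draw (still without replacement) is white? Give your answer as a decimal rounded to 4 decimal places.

0.4737

For each hypothesis, P(data | H) works out to: P(data | r = 2) = (2/8)(6/7) = 3/14; P(data | r = 3) = (3/8)(5/7) = 15/56; P(data | r = 5) = (5/8)(3/7) = 15/56; P(data | r = 7) = (7/8)(1/7) = 1/8.
The prior-weighted likelihoods are 3/10 · 3/14 = 9/140, 1/5 · 15/56 = 3/56, 2/5 · 15/56 = 3/28, 1/10 · 1/8 = 1/80; summing to 19/80.
Normalising, the posterior is P(r = 2 | data) = 36/133, P(r = 3 | data) = 30/133, P(r = 5 | data) = 60/133, P(r = 7 | data) = 1/19.
Averaging over the posterior, P(white next | data) = (1/6)(36/133) + (1/3)(30/133) + (2/3)(60/133) + (1)(1/19) = 9/19.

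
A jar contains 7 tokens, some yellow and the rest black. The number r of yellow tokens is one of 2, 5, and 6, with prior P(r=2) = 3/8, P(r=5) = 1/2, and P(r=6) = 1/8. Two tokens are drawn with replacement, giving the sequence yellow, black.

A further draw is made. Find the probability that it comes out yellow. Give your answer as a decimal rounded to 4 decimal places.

The likelihood of the observed sequence under each hypothesis: P(data | r = 2) = (2/7)(5/7) = 10/49; P(data | r = 5) = (5/7)(2/7) = 10/49; P(data | r = 6) = (6/7)(1/7) = 6/49.
Weighting by the prior gives 3/8 · 10/49 = 15/196, 1/2 · 10/49 = 5/49, 1/8 · 6/49 = 3/196; summing to 19/98.
Dividing through by the total gives posterior P(r = 2 | data) = 15/38, P(r = 5 | data) = 10/19, P(r = 6 | data) = 3/38.
The predictive probability is P(yellow next | data) = (2/7)(15/38) + (5/7)(10/19) + (6/7)(3/38) = 74/133.

0.5564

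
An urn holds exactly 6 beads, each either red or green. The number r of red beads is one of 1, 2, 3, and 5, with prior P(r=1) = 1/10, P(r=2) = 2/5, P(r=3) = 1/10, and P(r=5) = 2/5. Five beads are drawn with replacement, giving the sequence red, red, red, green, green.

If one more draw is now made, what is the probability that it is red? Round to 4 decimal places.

For each hypothesis, P(data | H) works out to: P(data | r = 1) = (1/6)(1/6)(1/6)(5/6)(5/6) = 0.003215; P(data | r = 2) = (2/6)(2/6)(2/6)(4/6)(4/6) = 0.016461; P(data | r = 3) = (3/6)(3/6)(3/6)(3/6)(3/6) = 0.03125; P(data | r = 5) = (5/6)(5/6)(5/6)(1/6)(1/6) = 0.016075.
Multiplying each by its prior: 1/10 · 0.003215 = 0.0003215, 2/5 · 0.016461 = 0.0065844, 1/10 · 0.03125 = 0.003125, 2/5 · 0.016075 = 0.00643; these sum to 0.016461.
Normalising, the posterior is P(r = 1 | data) = 0.019531, P(r = 2 | data) = 0.4, P(r = 3 | data) = 0.18984, P(r = 5 | data) = 0.39062.
Averaging over the posterior, P(red next | data) = (1/6)(0.019531) + (1/3)(0.4) + (1/2)(0.18984) + (5/6)(0.39062) = 0.55703.

0.5570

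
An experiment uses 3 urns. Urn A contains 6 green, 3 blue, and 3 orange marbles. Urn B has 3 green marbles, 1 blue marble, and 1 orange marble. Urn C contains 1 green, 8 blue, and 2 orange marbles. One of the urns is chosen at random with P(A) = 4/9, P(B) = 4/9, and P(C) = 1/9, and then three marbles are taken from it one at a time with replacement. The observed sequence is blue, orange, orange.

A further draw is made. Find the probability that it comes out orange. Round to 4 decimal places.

0.2227

The likelihood of the observed sequence under each hypothesis: P(data | urn A) = (3/12)(3/12)(3/12) = 0.015625; P(data | urn B) = (1/5)(1/5)(1/5) = 0.008; P(data | urn C) = (8/11)(2/11)(2/11) = 0.024042.
Weighting by the prior gives 4/9 · 0.015625 = 0.0069444, 4/9 · 0.008 = 0.0035556, 1/9 · 0.024042 = 0.0026713; summing to 0.013171.
The posterior is then P(urn A | data) = 0.52724, P(urn B | data) = 0.26995, P(urn C | data) = 0.20281.
So P(orange next | data) = Σ P(orange next | H) P(H | data) = (1/4)(0.52724) + (1/5)(0.26995) + (2/11)(0.20281) = 0.22267.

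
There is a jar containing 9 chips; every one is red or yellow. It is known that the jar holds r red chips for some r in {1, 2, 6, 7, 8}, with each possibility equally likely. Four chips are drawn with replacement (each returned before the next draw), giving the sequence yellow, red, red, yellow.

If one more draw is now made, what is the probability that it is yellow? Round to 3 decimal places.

Under each hypothesis, the probability of the observed sequence is: P(data | r = 1) = (8/9)(1/9)(1/9)(8/9) = 0.0097546; P(data | r = 2) = (7/9)(2/9)(2/9)(7/9) = 0.029873; P(data | r = 6) = (3/9)(6/9)(6/9)(3/9) = 0.049383; P(data | r = 7) = (2/9)(7/9)(7/9)(2/9) = 0.029873; P(data | r = 8) = (1/9)(8/9)(8/9)(1/9) = 0.0097546.
The prior-weighted likelihoods are 1/5 · 0.0097546 = 0.0019509, 1/5 · 0.029873 = 0.0059747, 1/5 · 0.049383 = 0.0098765, 1/5 · 0.029873 = 0.0059747, 1/5 · 0.0097546 = 0.0019509; these sum to 0.025728.
The posterior is then P(r = 1 | data) = 0.075829, P(r = 2 | data) = 0.23223, P(r = 6 | data) = 0.38389, P(r = 7 | data) = 0.23223, P(r = 8 | data) = 0.075829.
The predictive probability is P(yellow next | data) = (8/9)(0.075829) + (7/9)(0.23223) + (1/3)(0.38389) + (2/9)(0.23223) + (1/9)(0.075829) = 0.43602.

0.436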